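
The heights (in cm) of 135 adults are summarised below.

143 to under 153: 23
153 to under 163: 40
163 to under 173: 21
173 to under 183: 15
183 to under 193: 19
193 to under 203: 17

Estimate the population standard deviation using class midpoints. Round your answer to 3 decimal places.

Midpoints: 148, 158, 168, 178, 188, 198
n = 135, Σfm = 22860, mean = 169.3333
Σfm² = 3908320
Σf(m − x̄)² = Σfm² − (Σfm)²/n = 3908320 − 22860²/135 = 37360.0000
Population variance = 37360.0000 / 135 = 276.7407
Standard deviation = √276.7407 = 16.6355

16.636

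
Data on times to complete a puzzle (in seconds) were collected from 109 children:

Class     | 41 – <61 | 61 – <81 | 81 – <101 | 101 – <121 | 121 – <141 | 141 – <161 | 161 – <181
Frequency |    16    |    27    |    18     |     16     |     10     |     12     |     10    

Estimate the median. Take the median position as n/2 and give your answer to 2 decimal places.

93.78

Cumulative frequencies: 16, 43, 61, 77, 87, 99, 109
n = 109; position = n/2 = 54.5.
This falls in the class 81 – <101: L = 81, F = 43, f = 18, h = 20.
Median ≈ 81 + ((54.5 − 43) / 18) × 20 = 93.7778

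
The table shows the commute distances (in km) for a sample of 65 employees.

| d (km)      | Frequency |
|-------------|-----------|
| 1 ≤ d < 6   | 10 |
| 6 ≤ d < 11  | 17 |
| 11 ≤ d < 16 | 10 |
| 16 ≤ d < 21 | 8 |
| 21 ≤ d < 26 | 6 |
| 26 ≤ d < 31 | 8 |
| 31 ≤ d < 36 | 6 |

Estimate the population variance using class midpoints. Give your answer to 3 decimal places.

Midpoints: 3.5, 8.5, 13.5, 18.5, 23.5, 28.5, 33.5
n = 65, Σfm = 1032.5, mean = 15.8846
Σfm² = 22456.25
Σf(m − x̄)² = Σfm² − (Σfm)²/n = 22456.25 − 1032.5²/65 = 6055.3846
Population variance = 6055.3846 / 65 = 93.1598

93.160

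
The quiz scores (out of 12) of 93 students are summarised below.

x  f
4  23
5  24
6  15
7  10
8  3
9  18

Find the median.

Cumulative frequencies: 23, 47, 62, 72, 75, 93
n = 93, so the median is the value in position (n+1)/2 = 47.
Position 47 falls at value 5.

5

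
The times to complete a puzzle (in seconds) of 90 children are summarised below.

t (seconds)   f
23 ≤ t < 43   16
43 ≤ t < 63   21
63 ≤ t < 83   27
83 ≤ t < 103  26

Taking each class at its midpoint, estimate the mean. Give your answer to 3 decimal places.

67.000

Midpoints: 33, 53, 73, 93
Σfm = 16×33 + 21×53 + 27×73 + 26×93 = 6030
n = Σf = 90
Mean = 6030 / 90 = 67.0000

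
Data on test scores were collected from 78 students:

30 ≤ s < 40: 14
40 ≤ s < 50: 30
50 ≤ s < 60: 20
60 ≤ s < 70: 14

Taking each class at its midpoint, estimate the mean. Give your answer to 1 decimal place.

49.4

Midpoints: 35, 45, 55, 65
Σfm = 14×35 + 30×45 + 20×55 + 14×65 = 3850
n = Σf = 78
Mean = 3850 / 78 = 49.3590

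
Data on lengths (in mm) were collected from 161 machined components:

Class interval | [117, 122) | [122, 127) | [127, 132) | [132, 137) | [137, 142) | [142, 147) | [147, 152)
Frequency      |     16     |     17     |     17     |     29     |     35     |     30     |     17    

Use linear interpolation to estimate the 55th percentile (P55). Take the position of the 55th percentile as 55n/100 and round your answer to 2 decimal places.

138.36

Cumulative frequencies: 16, 33, 50, 79, 114, 144, 161
n = 161; position = 55n/100 = 88.55.
This falls in the class [137, 142): L = 137, F = 79, f = 35, h = 5.
55th percentile ≈ 137 + ((88.55 − 79) / 35) × 5 = 138.3643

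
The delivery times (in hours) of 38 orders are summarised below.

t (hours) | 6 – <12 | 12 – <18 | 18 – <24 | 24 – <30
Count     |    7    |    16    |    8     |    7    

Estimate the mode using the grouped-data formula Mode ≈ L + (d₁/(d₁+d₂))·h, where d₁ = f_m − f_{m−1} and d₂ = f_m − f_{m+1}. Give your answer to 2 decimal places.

15.18

Modal class: 12 – <18 (highest frequency 16).
d₁ = 16 − 7 = 9, d₂ = 16 − 8 = 8
Mode ≈ 12 + (9/(9+8)) × 6 = 12 + 3.1765 = 15.1765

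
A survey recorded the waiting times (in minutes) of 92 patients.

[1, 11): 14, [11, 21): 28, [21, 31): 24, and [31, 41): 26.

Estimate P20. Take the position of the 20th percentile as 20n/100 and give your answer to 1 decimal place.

12.6

Cumulative frequencies: 14, 42, 66, 92
n = 92; position = 20n/100 = 18.4.
This falls in the class [11, 21): L = 11, F = 14, f = 28, h = 10.
20th percentile ≈ 11 + ((18.4 − 14) / 28) × 10 = 12.5714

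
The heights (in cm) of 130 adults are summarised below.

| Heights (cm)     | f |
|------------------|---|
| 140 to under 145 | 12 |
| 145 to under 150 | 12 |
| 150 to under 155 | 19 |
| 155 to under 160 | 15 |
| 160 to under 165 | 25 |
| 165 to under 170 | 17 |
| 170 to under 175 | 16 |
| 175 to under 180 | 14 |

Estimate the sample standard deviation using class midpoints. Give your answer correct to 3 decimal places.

Midpoints: 142.5, 147.5, 152.5, 157.5, 162.5, 167.5, 172.5, 177.5
n = 130, Σfm = 20895, mean = 160.7308
Σfm² = 3373012.5
Σf(m − x̄)² = Σfm² − (Σfm)²/n = 3373012.5 − 20895²/130 = 14543.0769
Sample variance = 14543.0769 / 129 = 112.7370
Standard deviation = √112.7370 = 10.6178

10.618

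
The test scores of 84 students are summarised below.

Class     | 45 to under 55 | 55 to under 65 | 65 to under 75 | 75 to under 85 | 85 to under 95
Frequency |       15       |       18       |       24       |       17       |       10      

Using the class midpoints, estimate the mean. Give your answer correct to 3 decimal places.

Midpoints: 50, 60, 70, 80, 90
Σfm = 15×50 + 18×60 + 24×70 + 17×80 + 10×90 = 5770
n = Σf = 84
Mean = 5770 / 84 = 68.6905

68.690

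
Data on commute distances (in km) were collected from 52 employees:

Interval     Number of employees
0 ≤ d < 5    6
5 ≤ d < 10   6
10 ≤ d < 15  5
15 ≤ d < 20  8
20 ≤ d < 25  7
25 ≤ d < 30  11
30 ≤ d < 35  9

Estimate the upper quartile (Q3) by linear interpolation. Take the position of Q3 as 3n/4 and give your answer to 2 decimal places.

28.18

Cumulative frequencies: 6, 12, 17, 25, 32, 43, 52
n = 52; position = 3n/4 = 39.
This falls in the class 25 ≤ d < 30: L = 25, F = 32, f = 11, h = 5.
Upper quartile ≈ 25 + ((39 − 32) / 11) × 5 = 28.1818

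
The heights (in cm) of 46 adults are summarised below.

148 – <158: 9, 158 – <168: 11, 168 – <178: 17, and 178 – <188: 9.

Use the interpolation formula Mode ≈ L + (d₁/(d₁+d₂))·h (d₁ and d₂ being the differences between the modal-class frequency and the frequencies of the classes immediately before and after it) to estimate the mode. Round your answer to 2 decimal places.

172.29

Modal class: 168 – <178 (highest frequency 17).
d₁ = 17 − 11 = 6, d₂ = 17 − 9 = 8
Mode ≈ 168 + (6/(6+8)) × 10 = 168 + 4.2857 = 172.2857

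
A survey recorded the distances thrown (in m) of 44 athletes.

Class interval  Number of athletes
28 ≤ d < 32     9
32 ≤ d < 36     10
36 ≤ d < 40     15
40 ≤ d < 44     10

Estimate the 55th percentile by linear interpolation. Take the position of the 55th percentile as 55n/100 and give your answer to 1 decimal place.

37.4

Cumulative frequencies: 9, 19, 34, 44
n = 44; position = 55n/100 = 24.2.
This falls in the class 36 ≤ d < 40: L = 36, F = 19, f = 15, h = 4.
55th percentile ≈ 36 + ((24.2 − 19) / 15) × 4 = 37.3867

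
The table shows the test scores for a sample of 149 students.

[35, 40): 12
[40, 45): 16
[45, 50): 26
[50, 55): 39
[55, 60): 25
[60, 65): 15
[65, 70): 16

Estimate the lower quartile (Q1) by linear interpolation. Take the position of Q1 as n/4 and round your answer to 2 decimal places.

Cumulative frequencies: 12, 28, 54, 93, 118, 133, 149
n = 149; position = n/4 = 37.25.
This falls in the class [45, 50): L = 45, F = 28, f = 26, h = 5.
Lower quartile ≈ 45 + ((37.25 − 28) / 26) × 5 = 46.7788

46.78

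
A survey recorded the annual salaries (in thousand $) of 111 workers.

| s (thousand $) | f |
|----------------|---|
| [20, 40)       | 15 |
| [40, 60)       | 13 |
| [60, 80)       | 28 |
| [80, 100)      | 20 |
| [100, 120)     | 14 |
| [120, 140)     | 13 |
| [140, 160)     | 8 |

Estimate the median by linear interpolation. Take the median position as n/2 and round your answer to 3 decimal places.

79.643

Cumulative frequencies: 15, 28, 56, 76, 90, 103, 111
n = 111; position = n/2 = 55.5.
This falls in the class [60, 80): L = 60, F = 28, f = 28, h = 20.
Median ≈ 60 + ((55.5 − 28) / 28) × 20 = 79.6429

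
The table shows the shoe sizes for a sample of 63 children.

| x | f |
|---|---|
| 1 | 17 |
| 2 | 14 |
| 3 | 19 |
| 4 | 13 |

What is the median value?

3

Cumulative frequencies: 17, 31, 50, 63
n = 63, so the median is the value in position (n+1)/2 = 32.
Position 32 falls at value 3.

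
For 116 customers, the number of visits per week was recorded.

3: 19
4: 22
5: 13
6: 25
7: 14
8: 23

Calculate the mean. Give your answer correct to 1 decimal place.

5.5

Values: 3, 4, 5, 6, 7, 8
Σfx = 19×3 + 22×4 + 13×5 + 25×6 + 14×7 + 23×8 = 642
n = Σf = 116
Mean = 642 / 116 = 5.5345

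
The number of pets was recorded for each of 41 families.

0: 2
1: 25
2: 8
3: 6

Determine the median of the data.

Cumulative frequencies: 2, 27, 35, 41
n = 41, so the median is the value in position (n+1)/2 = 21.
Position 21 falls at value 1.

1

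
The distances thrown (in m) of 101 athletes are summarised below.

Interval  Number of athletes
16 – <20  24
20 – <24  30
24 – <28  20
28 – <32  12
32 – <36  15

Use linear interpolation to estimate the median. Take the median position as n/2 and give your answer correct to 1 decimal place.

23.5

Cumulative frequencies: 24, 54, 74, 86, 101
n = 101; position = n/2 = 50.5.
This falls in the class 20 – <24: L = 20, F = 24, f = 30, h = 4.
Median ≈ 20 + ((50.5 − 24) / 30) × 4 = 23.5333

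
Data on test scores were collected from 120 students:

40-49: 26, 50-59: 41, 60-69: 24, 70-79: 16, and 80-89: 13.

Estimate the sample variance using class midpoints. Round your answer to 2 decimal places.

160.78

Midpoints: 44.5, 54.5, 64.5, 74.5, 84.5
n = 120, Σfm = 7230, mean = 60.2500
Σfm² = 454740
Σf(m − x̄)² = Σfm² − (Σfm)²/n = 454740 − 7230²/120 = 19132.5000
Sample variance = 19132.5000 / 119 = 160.7773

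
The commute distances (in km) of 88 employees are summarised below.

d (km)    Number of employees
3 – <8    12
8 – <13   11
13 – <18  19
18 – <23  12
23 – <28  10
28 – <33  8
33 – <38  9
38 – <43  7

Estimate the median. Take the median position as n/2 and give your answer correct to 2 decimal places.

Cumulative frequencies: 12, 23, 42, 54, 64, 72, 81, 88
n = 88; position = n/2 = 44.
This falls in the class 18 – <23: L = 18, F = 42, f = 12, h = 5.
Median ≈ 18 + ((44 − 42) / 12) × 5 = 18.8333

18.83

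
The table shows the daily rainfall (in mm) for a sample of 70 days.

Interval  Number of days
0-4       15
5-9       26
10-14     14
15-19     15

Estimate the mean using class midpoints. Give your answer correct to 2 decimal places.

9.07

Midpoints: 2, 7, 12, 17
Σfm = 15×2 + 26×7 + 14×12 + 15×17 = 635
n = Σf = 70
Mean = 635 / 70 = 9.0714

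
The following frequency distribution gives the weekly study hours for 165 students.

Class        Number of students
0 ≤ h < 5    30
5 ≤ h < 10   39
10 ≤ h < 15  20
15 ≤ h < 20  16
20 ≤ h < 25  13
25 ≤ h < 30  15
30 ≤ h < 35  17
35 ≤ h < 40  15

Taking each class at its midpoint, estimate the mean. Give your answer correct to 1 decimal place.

Midpoints: 2.5, 7.5, 12.5, 17.5, 22.5, 27.5, 32.5, 37.5
Σfm = 30×2.5 + 39×7.5 + 20×12.5 + 16×17.5 + 13×22.5 + 15×27.5 + 17×32.5 + 15×37.5 = 2717.5
n = Σf = 165
Mean = 2717.5 / 165 = 16.4697

16.5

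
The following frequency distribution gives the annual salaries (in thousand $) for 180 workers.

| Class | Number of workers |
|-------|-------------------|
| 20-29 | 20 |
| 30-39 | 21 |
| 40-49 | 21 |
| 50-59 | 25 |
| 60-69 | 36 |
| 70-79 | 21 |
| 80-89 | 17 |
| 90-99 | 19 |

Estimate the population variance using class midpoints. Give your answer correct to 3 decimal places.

458.136

Midpoints: 24.5, 34.5, 44.5, 54.5, 64.5, 74.5, 84.5, 94.5
n = 180, Σfm = 10630, mean = 59.0556
Σfm² = 710225
Σf(m − x̄)² = Σfm² − (Σfm)²/n = 710225 − 10630²/180 = 82464.4444
Population variance = 82464.4444 / 180 = 458.1358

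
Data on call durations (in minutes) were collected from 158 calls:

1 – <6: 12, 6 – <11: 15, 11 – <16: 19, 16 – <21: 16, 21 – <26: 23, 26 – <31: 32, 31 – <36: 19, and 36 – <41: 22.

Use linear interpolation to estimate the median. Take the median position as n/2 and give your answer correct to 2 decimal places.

24.70

Cumulative frequencies: 12, 27, 46, 62, 85, 117, 136, 158
n = 158; position = n/2 = 79.
This falls in the class 21 – <26: L = 21, F = 62, f = 23, h = 5.
Median ≈ 21 + ((79 − 62) / 23) × 5 = 24.6957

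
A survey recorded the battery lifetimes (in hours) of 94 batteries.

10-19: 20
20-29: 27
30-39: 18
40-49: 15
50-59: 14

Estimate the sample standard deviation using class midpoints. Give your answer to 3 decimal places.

Midpoints: 14.5, 24.5, 34.5, 44.5, 54.5
n = 94, Σfm = 3003, mean = 31.9468
Σfm² = 113123.5
Σf(m − x̄)² = Σfm² − (Σfm)²/n = 113123.5 − 3003²/94 = 17187.2340
Sample variance = 17187.2340 / 93 = 184.8090
Standard deviation = √184.8090 = 13.5944

13.594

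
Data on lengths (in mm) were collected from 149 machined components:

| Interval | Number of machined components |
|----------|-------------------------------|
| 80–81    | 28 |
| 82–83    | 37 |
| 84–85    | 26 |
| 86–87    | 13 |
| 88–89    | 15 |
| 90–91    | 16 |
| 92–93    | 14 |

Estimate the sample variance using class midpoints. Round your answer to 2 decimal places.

15.42

Midpoints: 80.5, 82.5, 84.5, 86.5, 88.5, 90.5, 92.5
n = 149, Σfm = 12698.5, mean = 85.2248
Σfm² = 1084509.25
Σf(m − x̄)² = Σfm² − (Σfm)²/n = 1084509.25 − 12698.5²/149 = 2281.7181
Sample variance = 2281.7181 / 148 = 15.4170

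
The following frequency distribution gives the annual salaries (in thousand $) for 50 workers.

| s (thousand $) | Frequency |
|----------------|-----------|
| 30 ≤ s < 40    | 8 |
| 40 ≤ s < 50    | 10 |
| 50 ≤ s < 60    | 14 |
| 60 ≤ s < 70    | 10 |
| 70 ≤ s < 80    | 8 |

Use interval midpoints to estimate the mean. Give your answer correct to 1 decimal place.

55.0

Midpoints: 35, 45, 55, 65, 75
Σfm = 8×35 + 10×45 + 14×55 + 10×65 + 8×75 = 2750
n = Σf = 50
Mean = 2750 / 50 = 55.0000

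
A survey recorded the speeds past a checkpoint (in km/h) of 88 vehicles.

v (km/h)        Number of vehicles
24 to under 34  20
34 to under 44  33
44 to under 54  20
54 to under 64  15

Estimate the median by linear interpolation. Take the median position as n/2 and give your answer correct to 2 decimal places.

Cumulative frequencies: 20, 53, 73, 88
n = 88; position = n/2 = 44.
This falls in the class 34 to under 44: L = 34, F = 20, f = 33, h = 10.
Median ≈ 34 + ((44 − 20) / 33) × 10 = 41.2727

41.27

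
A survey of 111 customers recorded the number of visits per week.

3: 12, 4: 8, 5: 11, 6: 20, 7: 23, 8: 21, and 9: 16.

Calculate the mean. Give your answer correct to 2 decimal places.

Values: 3, 4, 5, 6, 7, 8, 9
Σfx = 12×3 + 8×4 + 11×5 + 20×6 + 23×7 + 21×8 + 16×9 = 716
n = Σf = 111
Mean = 716 / 111 = 6.4505

6.45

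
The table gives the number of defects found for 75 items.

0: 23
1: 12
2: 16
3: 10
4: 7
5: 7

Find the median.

Cumulative frequencies: 23, 35, 51, 61, 68, 75
n = 75, so the median is the value in position (n+1)/2 = 38.
Position 38 falls at value 2.

2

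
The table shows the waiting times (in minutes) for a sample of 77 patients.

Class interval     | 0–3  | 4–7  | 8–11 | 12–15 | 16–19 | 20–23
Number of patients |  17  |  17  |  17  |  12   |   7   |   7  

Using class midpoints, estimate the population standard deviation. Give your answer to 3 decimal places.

Midpoints: 1.5, 5.5, 9.5, 13.5, 17.5, 21.5
n = 77, Σfm = 715.5, mean = 9.2922
Σfm² = 9653.25
Σf(m − x̄)² = Σfm² − (Σfm)²/n = 9653.25 − 715.5²/77 = 3004.6753
Population variance = 3004.6753 / 77 = 39.0218
Standard deviation = √39.0218 = 6.2467

6.247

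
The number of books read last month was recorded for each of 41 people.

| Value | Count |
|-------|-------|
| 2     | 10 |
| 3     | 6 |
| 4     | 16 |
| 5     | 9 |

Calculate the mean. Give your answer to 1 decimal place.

3.6

Values: 2, 3, 4, 5
Σfx = 10×2 + 6×3 + 16×4 + 9×5 = 147
n = Σf = 41
Mean = 147 / 41 = 3.5854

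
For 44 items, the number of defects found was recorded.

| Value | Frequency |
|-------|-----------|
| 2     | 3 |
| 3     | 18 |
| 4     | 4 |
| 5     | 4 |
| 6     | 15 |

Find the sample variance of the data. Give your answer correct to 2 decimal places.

Values: 2, 3, 4, 5, 6
n = 44, Σfx = 186, mean = 4.2273
Σfx² = 878
Σf(x − x̄)² = Σfx² − (Σfx)²/n = 878 − 186²/44 = 91.7273
Sample variance = 91.7273 / 43 = 2.1332

2.13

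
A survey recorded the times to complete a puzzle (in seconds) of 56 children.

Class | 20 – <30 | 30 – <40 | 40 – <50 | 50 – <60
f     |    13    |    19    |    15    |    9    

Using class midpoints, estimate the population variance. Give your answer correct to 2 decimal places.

Midpoints: 25, 35, 45, 55
n = 56, Σfm = 2160, mean = 38.5714
Σfm² = 89000
Σf(m − x̄)² = Σfm² − (Σfm)²/n = 89000 − 2160²/56 = 5685.7143
Population variance = 5685.7143 / 56 = 101.5306

101.53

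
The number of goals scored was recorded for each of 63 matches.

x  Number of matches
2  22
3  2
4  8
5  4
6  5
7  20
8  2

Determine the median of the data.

Cumulative frequencies: 22, 24, 32, 36, 41, 61, 63
n = 63, so the median is the value in position (n+1)/2 = 32.
Position 32 falls at value 4.

4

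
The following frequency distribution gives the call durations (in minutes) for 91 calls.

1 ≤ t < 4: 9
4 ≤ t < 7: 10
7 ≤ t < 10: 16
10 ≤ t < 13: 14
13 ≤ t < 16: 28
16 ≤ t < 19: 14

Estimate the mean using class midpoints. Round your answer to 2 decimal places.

11.27

Midpoints: 2.5, 5.5, 8.5, 11.5, 14.5, 17.5
Σfm = 9×2.5 + 10×5.5 + 16×8.5 + 14×11.5 + 28×14.5 + 14×17.5 = 1025.5
n = Σf = 91
Mean = 1025.5 / 91 = 11.2692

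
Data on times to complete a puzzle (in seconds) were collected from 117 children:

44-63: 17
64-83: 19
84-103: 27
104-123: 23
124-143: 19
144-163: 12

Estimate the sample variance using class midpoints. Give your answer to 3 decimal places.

956.734

Midpoints: 53.5, 73.5, 93.5, 113.5, 133.5, 153.5
n = 117, Σfm = 11819.5, mean = 101.0214
Σfm² = 1305003.25
Σf(m − x̄)² = Σfm² − (Σfm)²/n = 1305003.25 − 11819.5²/117 = 110981.1966
Sample variance = 110981.1966 / 116 = 956.7345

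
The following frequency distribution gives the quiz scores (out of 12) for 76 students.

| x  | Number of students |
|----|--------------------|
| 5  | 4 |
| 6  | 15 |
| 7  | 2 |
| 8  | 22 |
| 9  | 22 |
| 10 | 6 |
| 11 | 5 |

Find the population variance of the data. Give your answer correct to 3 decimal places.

Values: 5, 6, 7, 8, 9, 10, 11
n = 76, Σfx = 613, mean = 8.0658
Σfx² = 5133
Σf(x − x̄)² = Σfx² − (Σfx)²/n = 5133 − 613²/76 = 188.6711
Population variance = 188.6711 / 76 = 2.4825

2.483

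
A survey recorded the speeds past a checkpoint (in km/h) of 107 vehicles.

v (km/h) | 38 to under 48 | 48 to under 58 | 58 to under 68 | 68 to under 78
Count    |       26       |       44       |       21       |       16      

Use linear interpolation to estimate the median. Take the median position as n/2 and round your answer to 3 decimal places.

54.250

Cumulative frequencies: 26, 70, 91, 107
n = 107; position = n/2 = 53.5.
This falls in the class 48 to under 58: L = 48, F = 26, f = 44, h = 10.
Median ≈ 48 + ((53.5 − 26) / 44) × 10 = 54.2500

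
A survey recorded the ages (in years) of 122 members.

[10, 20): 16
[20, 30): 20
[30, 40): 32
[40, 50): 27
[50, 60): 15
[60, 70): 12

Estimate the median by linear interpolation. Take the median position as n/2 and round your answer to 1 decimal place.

Cumulative frequencies: 16, 36, 68, 95, 110, 122
n = 122; position = n/2 = 61.
This falls in the class [30, 40): L = 30, F = 36, f = 32, h = 10.
Median ≈ 30 + ((61 − 36) / 32) × 10 = 37.8125

37.8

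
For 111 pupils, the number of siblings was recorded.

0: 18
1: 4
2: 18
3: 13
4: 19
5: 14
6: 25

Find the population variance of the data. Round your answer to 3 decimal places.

4.325

Values: 0, 1, 2, 3, 4, 5, 6
n = 111, Σfx = 375, mean = 3.3784
Σfx² = 1747
Σf(x − x̄)² = Σfx² − (Σfx)²/n = 1747 − 375²/111 = 480.1081
Population variance = 480.1081 / 111 = 4.3253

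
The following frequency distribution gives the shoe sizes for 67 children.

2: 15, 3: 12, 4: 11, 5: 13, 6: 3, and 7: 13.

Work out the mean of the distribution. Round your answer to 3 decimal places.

4.239

Values: 2, 3, 4, 5, 6, 7
Σfx = 15×2 + 12×3 + 11×4 + 13×5 + 3×6 + 13×7 = 284
n = Σf = 67
Mean = 284 / 67 = 4.2388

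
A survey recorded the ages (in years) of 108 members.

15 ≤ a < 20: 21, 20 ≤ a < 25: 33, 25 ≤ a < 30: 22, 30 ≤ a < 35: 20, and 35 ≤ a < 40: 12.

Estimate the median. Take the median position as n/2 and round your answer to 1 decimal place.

25.0

Cumulative frequencies: 21, 54, 76, 96, 108
n = 108; position = n/2 = 54.
This falls in the class 20 ≤ a < 25: L = 20, F = 21, f = 33, h = 5.
Median ≈ 20 + ((54 − 21) / 33) × 5 = 25.0000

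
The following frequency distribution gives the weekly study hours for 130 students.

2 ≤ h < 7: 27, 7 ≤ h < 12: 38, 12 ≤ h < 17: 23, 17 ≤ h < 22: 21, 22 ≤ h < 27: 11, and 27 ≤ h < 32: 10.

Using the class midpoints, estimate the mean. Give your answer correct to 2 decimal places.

Midpoints: 4.5, 9.5, 14.5, 19.5, 24.5, 29.5
Σfm = 27×4.5 + 38×9.5 + 23×14.5 + 21×19.5 + 11×24.5 + 10×29.5 = 1790
n = Σf = 130
Mean = 1790 / 130 = 13.7692

13.77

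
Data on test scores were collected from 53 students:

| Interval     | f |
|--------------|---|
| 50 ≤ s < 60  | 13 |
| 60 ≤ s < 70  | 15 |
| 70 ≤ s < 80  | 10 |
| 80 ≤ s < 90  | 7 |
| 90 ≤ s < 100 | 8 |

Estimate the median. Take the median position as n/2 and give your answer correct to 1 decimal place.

Cumulative frequencies: 13, 28, 38, 45, 53
n = 53; position = n/2 = 26.5.
This falls in the class 60 ≤ s < 70: L = 60, F = 13, f = 15, h = 10.
Median ≈ 60 + ((26.5 − 13) / 15) × 10 = 69.0000

69.0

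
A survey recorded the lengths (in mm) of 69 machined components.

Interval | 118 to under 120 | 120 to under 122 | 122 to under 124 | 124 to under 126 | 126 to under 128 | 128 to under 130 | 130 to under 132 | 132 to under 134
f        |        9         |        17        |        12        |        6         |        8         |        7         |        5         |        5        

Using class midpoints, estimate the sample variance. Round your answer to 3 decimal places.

Midpoints: 119, 121, 123, 125, 127, 129, 131, 133
n = 69, Σfm = 8593, mean = 124.5362
Σfm² = 1071413
Σf(m − x̄)² = Σfm² − (Σfm)²/n = 1071413 − 8593²/69 = 1273.1594
Sample variance = 1273.1594 / 68 = 18.7229

18.723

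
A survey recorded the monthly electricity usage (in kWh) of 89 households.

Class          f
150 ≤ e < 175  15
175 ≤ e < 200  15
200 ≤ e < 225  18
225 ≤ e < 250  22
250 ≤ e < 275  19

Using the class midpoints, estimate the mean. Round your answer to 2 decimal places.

216.71

Midpoints: 162.5, 187.5, 212.5, 237.5, 262.5
Σfm = 15×162.5 + 15×187.5 + 18×212.5 + 22×237.5 + 19×262.5 = 19287.5
n = Σf = 89
Mean = 19287.5 / 89 = 216.7135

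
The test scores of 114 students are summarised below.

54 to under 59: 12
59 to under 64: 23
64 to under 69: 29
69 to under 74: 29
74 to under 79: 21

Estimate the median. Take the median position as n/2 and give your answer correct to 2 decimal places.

67.79

Cumulative frequencies: 12, 35, 64, 93, 114
n = 114; position = n/2 = 57.
This falls in the class 64 to under 69: L = 64, F = 35, f = 29, h = 5.
Median ≈ 64 + ((57 − 35) / 29) × 5 = 67.7931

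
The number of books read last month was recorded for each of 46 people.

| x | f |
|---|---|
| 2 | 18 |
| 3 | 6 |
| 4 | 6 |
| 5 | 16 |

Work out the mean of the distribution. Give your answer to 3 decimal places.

3.435

Values: 2, 3, 4, 5
Σfx = 18×2 + 6×3 + 6×4 + 16×5 = 158
n = Σf = 46
Mean = 158 / 46 = 3.4348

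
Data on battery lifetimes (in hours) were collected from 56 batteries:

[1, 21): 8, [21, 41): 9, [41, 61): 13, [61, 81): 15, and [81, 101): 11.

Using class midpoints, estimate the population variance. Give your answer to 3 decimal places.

Midpoints: 11, 31, 51, 71, 91
n = 56, Σfm = 3096, mean = 55.2857
Σfm² = 210136
Σf(m − x̄)² = Σfm² − (Σfm)²/n = 210136 − 3096²/56 = 38971.4286
Population variance = 38971.4286 / 56 = 695.9184

695.918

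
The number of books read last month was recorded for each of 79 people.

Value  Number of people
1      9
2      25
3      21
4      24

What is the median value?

Cumulative frequencies: 9, 34, 55, 79
n = 79, so the median is the value in position (n+1)/2 = 40.
Position 40 falls at value 3.

3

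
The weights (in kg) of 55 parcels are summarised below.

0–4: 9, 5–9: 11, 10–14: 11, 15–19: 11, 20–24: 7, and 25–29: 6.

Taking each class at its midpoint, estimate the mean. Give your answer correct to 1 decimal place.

13.3

Midpoints: 2, 7, 12, 17, 22, 27
Σfm = 9×2 + 11×7 + 11×12 + 11×17 + 7×22 + 6×27 = 730
n = Σf = 55
Mean = 730 / 55 = 13.2727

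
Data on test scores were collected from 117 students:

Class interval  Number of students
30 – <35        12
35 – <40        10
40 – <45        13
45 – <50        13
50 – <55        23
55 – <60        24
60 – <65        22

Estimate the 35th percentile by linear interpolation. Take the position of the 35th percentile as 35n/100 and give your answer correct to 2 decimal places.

Cumulative frequencies: 12, 22, 35, 48, 71, 95, 117
n = 117; position = 35n/100 = 40.95.
This falls in the class 45 – <50: L = 45, F = 35, f = 13, h = 5.
35th percentile ≈ 45 + ((40.95 − 35) / 13) × 5 = 47.2885

47.29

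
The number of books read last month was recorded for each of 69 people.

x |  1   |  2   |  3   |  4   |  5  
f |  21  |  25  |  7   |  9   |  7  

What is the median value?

Cumulative frequencies: 21, 46, 53, 62, 69
n = 69, so the median is the value in position (n+1)/2 = 35.
Position 35 falls at value 2.

2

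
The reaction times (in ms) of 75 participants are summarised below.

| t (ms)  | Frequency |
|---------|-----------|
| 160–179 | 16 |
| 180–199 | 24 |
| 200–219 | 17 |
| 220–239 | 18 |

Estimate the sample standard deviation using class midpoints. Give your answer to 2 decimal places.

21.65

Midpoints: 169.5, 189.5, 209.5, 229.5
n = 75, Σfm = 14952.5, mean = 199.3667
Σfm² = 3015728.75
Σf(m − x̄)² = Σfm² − (Σfm)²/n = 3015728.75 − 14952.5²/75 = 34698.6667
Sample variance = 34698.6667 / 74 = 468.9009
Standard deviation = √468.9009 = 21.6541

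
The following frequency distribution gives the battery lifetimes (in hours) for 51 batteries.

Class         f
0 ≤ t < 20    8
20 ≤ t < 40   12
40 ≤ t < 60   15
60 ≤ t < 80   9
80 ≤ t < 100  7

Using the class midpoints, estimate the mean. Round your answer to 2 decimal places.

48.04

Midpoints: 10, 30, 50, 70, 90
Σfm = 8×10 + 12×30 + 15×50 + 9×70 + 7×90 = 2450
n = Σf = 51
Mean = 2450 / 51 = 48.0392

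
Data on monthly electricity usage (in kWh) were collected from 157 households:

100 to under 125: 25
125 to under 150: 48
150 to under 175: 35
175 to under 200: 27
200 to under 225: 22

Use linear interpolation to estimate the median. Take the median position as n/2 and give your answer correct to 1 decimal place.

Cumulative frequencies: 25, 73, 108, 135, 157
n = 157; position = n/2 = 78.5.
This falls in the class 150 to under 175: L = 150, F = 73, f = 35, h = 25.
Median ≈ 150 + ((78.5 − 73) / 35) × 25 = 153.9286

153.9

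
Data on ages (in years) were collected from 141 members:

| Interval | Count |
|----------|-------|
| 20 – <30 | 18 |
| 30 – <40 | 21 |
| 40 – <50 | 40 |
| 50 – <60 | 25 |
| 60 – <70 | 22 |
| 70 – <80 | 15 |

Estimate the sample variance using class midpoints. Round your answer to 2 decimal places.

Midpoints: 25, 35, 45, 55, 65, 75
n = 141, Σfm = 6915, mean = 49.0426
Σfm² = 370925
Σf(m − x̄)² = Σfm² − (Σfm)²/n = 370925 − 6915²/141 = 31795.7447
Sample variance = 31795.7447 / 140 = 227.1125

227.11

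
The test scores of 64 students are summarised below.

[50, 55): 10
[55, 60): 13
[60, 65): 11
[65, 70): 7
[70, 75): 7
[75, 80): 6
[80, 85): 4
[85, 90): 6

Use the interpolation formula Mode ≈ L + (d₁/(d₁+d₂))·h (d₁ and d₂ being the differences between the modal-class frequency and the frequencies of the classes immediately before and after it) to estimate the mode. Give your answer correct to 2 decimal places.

58.00

Modal class: [55, 60) (highest frequency 13).
d₁ = 13 − 10 = 3, d₂ = 13 − 11 = 2
Mode ≈ 55 + (3/(3+2)) × 5 = 55 + 3.0000 = 58.0000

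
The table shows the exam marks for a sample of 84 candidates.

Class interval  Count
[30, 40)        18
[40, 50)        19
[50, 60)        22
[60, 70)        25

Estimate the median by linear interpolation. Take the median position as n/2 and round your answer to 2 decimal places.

Cumulative frequencies: 18, 37, 59, 84
n = 84; position = n/2 = 42.
This falls in the class [50, 60): L = 50, F = 37, f = 22, h = 10.
Median ≈ 50 + ((42 − 37) / 22) × 10 = 52.2727

52.27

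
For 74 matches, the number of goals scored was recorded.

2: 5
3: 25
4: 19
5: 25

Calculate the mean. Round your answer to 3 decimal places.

Values: 2, 3, 4, 5
Σfx = 5×2 + 25×3 + 19×4 + 25×5 = 286
n = Σf = 74
Mean = 286 / 74 = 3.8649

3.865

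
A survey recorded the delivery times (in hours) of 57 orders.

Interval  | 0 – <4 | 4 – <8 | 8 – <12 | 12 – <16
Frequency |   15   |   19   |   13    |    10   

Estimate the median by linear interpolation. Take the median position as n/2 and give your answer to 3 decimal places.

Cumulative frequencies: 15, 34, 47, 57
n = 57; position = n/2 = 28.5.
This falls in the class 4 – <8: L = 4, F = 15, f = 19, h = 4.
Median ≈ 4 + ((28.5 − 15) / 19) × 4 = 6.8421

6.842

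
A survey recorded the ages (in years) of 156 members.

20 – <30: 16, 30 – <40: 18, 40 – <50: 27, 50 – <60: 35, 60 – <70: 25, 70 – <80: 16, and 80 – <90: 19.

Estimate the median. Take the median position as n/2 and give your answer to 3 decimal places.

Cumulative frequencies: 16, 34, 61, 96, 121, 137, 156
n = 156; position = n/2 = 78.
This falls in the class 50 – <60: L = 50, F = 61, f = 35, h = 10.
Median ≈ 50 + ((78 − 61) / 35) × 10 = 54.8571

54.857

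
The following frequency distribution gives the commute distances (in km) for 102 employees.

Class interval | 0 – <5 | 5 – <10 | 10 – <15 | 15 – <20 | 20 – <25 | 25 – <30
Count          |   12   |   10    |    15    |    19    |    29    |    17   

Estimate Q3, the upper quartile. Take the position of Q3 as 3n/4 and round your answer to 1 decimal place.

Cumulative frequencies: 12, 22, 37, 56, 85, 102
n = 102; position = 3n/4 = 76.5.
This falls in the class 20 – <25: L = 20, F = 56, f = 29, h = 5.
Upper quartile ≈ 20 + ((76.5 − 56) / 29) × 5 = 23.5345

23.5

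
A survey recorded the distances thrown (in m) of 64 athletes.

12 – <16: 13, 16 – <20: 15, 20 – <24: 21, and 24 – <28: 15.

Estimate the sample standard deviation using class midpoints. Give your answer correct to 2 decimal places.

Midpoints: 14, 18, 22, 26
n = 64, Σfm = 1304, mean = 20.3750
Σfm² = 27712
Σf(m − x̄)² = Σfm² − (Σfm)²/n = 27712 − 1304²/64 = 1143.0000
Sample variance = 1143.0000 / 63 = 18.1429
Standard deviation = √18.1429 = 4.2594

4.26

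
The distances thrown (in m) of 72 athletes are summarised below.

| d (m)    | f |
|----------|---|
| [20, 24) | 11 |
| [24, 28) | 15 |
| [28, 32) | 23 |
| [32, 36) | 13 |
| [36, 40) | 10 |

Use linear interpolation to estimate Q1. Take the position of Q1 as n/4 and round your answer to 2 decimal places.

25.87

Cumulative frequencies: 11, 26, 49, 62, 72
n = 72; position = n/4 = 18.
This falls in the class [24, 28): L = 24, F = 11, f = 15, h = 4.
Lower quartile ≈ 24 + ((18 − 11) / 15) × 4 = 25.8667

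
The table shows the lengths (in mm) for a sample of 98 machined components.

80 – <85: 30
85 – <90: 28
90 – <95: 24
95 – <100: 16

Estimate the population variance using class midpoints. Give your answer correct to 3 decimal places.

Midpoints: 82.5, 87.5, 92.5, 97.5
n = 98, Σfm = 8705, mean = 88.8265
Σfm² = 776012.5
Σf(m − x̄)² = Σfm² − (Σfm)²/n = 776012.5 − 8705²/98 = 2777.5510
Population variance = 2777.5510 / 98 = 28.3424

28.342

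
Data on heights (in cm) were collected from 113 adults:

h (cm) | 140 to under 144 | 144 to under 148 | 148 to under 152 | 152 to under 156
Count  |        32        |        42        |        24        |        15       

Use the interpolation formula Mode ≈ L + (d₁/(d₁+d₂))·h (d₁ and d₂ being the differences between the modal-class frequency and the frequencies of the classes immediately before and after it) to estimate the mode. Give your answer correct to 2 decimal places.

145.43

Modal class: 144 to under 148 (highest frequency 42).
d₁ = 42 − 32 = 10, d₂ = 42 − 24 = 18
Mode ≈ 144 + (10/(10+18)) × 4 = 144 + 1.4286 = 145.4286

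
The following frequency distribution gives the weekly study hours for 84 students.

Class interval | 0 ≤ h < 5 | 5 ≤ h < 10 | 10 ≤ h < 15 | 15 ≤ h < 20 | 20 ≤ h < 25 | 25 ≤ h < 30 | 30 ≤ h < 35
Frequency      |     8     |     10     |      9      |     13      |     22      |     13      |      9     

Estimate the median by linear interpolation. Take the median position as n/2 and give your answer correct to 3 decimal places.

Cumulative frequencies: 8, 18, 27, 40, 62, 75, 84
n = 84; position = n/2 = 42.
This falls in the class 20 ≤ h < 25: L = 20, F = 40, f = 22, h = 5.
Median ≈ 20 + ((42 − 40) / 22) × 5 = 20.4545

20.455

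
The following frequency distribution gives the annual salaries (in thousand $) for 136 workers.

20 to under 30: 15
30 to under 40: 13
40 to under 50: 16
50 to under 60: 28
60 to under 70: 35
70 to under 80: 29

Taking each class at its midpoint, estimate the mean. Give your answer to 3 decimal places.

Midpoints: 25, 35, 45, 55, 65, 75
Σfm = 15×25 + 13×35 + 16×45 + 28×55 + 35×65 + 29×75 = 7540
n = Σf = 136
Mean = 7540 / 136 = 55.4412

55.441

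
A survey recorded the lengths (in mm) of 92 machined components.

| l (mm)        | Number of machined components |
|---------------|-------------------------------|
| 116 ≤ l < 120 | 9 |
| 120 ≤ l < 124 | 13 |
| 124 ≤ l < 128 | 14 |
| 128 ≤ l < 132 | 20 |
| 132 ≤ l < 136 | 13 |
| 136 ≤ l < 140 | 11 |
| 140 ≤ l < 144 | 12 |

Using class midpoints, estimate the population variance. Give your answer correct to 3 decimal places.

54.231

Midpoints: 118, 122, 126, 130, 134, 138, 142
n = 92, Σfm = 11976, mean = 130.1739
Σfm² = 1563952
Σf(m − x̄)² = Σfm² − (Σfm)²/n = 1563952 − 11976²/92 = 4989.2174
Population variance = 4989.2174 / 92 = 54.2306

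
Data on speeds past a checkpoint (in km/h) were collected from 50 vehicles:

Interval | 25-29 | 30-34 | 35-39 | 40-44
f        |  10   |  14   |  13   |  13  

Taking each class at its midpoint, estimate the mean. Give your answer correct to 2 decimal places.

Midpoints: 27, 32, 37, 42
Σfm = 10×27 + 14×32 + 13×37 + 13×42 = 1745
n = Σf = 50
Mean = 1745 / 50 = 34.9000

34.90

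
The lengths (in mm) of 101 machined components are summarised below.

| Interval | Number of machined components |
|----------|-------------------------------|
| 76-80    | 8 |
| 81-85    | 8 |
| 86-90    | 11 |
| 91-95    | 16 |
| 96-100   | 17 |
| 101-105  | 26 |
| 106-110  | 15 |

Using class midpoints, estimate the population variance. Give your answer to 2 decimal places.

Midpoints: 78, 83, 88, 93, 98, 103, 108
n = 101, Σfm = 9708, mean = 96.1188
Σfm² = 941414
Σf(m − x̄)² = Σfm² − (Σfm)²/n = 941414 − 9708²/101 = 8292.5743
Population variance = 8292.5743 / 101 = 82.1047

82.10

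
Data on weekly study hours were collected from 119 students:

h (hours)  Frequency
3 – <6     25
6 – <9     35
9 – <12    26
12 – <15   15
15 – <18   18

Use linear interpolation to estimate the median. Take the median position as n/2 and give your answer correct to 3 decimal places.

8.957

Cumulative frequencies: 25, 60, 86, 101, 119
n = 119; position = n/2 = 59.5.
This falls in the class 6 – <9: L = 6, F = 25, f = 35, h = 3.
Median ≈ 6 + ((59.5 − 25) / 35) × 3 = 8.9571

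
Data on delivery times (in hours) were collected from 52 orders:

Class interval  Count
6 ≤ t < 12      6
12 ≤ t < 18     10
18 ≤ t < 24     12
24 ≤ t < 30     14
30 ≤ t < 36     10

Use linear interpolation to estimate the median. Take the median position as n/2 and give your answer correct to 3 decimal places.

23.000

Cumulative frequencies: 6, 16, 28, 42, 52
n = 52; position = n/2 = 26.
This falls in the class 18 ≤ t < 24: L = 18, F = 16, f = 12, h = 6.
Median ≈ 18 + ((26 − 16) / 12) × 6 = 23.0000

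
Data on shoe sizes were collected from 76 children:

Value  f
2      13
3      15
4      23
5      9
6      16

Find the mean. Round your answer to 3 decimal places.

Values: 2, 3, 4, 5, 6
Σfx = 13×2 + 15×3 + 23×4 + 9×5 + 16×6 = 304
n = Σf = 76
Mean = 304 / 76 = 4.0000

4.000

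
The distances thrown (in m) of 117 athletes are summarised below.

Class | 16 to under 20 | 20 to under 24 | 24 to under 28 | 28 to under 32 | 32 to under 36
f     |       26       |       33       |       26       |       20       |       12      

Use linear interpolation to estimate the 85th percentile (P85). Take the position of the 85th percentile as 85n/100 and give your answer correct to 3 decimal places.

Cumulative frequencies: 26, 59, 85, 105, 117
n = 117; position = 85n/100 = 99.45.
This falls in the class 28 to under 32: L = 28, F = 85, f = 20, h = 4.
85th percentile ≈ 28 + ((99.45 − 85) / 20) × 4 = 30.8900

30.890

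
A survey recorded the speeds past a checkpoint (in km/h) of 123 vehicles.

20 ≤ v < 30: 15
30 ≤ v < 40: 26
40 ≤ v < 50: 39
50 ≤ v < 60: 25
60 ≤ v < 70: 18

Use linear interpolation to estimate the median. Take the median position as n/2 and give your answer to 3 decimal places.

Cumulative frequencies: 15, 41, 80, 105, 123
n = 123; position = n/2 = 61.5.
This falls in the class 40 ≤ v < 50: L = 40, F = 41, f = 39, h = 10.
Median ≈ 40 + ((61.5 − 41) / 39) × 10 = 45.2564

45.256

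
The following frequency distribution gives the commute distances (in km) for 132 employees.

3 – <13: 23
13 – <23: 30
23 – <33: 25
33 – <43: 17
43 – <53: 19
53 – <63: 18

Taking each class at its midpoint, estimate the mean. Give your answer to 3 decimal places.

Midpoints: 8, 18, 28, 38, 48, 58
Σfm = 23×8 + 30×18 + 25×28 + 17×38 + 19×48 + 18×58 = 4026
n = Σf = 132
Mean = 4026 / 132 = 30.5000

30.500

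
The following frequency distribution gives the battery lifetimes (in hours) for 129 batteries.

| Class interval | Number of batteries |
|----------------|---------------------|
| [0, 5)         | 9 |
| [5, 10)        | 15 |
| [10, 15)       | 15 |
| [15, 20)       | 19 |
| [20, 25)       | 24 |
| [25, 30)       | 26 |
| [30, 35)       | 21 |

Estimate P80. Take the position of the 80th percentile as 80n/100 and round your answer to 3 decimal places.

Cumulative frequencies: 9, 24, 39, 58, 82, 108, 129
n = 129; position = 80n/100 = 103.2.
This falls in the class [25, 30): L = 25, F = 82, f = 26, h = 5.
80th percentile ≈ 25 + ((103.2 − 82) / 26) × 5 = 29.0769

29.077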